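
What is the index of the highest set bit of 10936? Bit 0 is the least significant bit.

13

10936 = 10101010111000
The topmost 1 is at position 13 (since 2^13 = 8192 ≤ 10936 < 16384).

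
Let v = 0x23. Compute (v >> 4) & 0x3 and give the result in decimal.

v = 00100011
Shift right by 4: 0010
Mask low 2 bits: 10 = 2

2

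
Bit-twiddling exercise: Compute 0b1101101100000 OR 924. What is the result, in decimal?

a = 1101101100000
924 = 0001110011100
 OR → 1101111111100 = 7164

7164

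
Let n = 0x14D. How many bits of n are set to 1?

0x14D = 101001101
Count the 1s: 1 + 1 + 1 + 1 + 1 = 5

5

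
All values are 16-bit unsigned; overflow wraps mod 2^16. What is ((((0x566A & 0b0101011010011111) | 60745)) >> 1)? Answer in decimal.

0x566A = 0101011001101010
0b0101011010011111 = 0101011010011111
→ & → 0101011000001010 = 22026
60745 = 1110110101001001
→ | → 1111111101001011 = 65355
→ >> 1 → 0111111110100101 = 32677

32677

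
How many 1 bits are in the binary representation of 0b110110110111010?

n = 110110110111010
Count the 1s: 1 + 1 + 1 + 1 + 1 + 1 + 1 + 1 + 1 + 1 = 10

10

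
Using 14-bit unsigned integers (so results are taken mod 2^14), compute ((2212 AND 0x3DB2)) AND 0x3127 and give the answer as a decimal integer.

2212 = 00100010100100
0x3DB2 = 11110110110010
→ AND → 00100010100000 = 2208
0x3127 = 11000100100111
→ AND → 00000000100000 = 32

32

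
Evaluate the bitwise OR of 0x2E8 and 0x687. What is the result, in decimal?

1775

0x2E8 = 01011101000
0x687 = 11010000111
 OR → 11011101111 = 1775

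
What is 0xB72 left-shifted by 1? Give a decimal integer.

5860

0xB72 = 0101101110010
shift left by 1 → 1011011100100 = 5860
(equivalently, 2930 × 2^1 = 2930 × 2)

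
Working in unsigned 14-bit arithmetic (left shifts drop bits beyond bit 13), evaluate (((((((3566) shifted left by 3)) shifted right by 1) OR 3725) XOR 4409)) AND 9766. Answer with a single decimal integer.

3566 = 00110111101110
→ shifted left by 3 (mod 2^14) → 10111101110000 = 12144
→ shifted right by 1 → 01011110111000 = 6072
3725 = 00111010001101
→ OR → 01111110111101 = 8125
4409 = 01000100111001
→ XOR → 00111010000100 = 3716
9766 = 10011000100110
→ AND → 00011000000100 = 1540

1540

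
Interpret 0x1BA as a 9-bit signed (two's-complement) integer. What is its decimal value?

-70

pattern = 110111010 (MSB is 1 ⇒ negative)
Invert: 001000101, add 1 → 001000110 = 70, so the value is -70.
(Equivalently: 442 - 2^9 = 442 - 512 = -70.)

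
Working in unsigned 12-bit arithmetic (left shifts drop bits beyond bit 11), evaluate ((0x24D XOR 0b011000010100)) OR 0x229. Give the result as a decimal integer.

0x24D = 001001001101
0b011000010100 = 011000010100
→ XOR → 010001011001 = 1113
0x229 = 001000101001
→ OR → 011001111001 = 1657

1657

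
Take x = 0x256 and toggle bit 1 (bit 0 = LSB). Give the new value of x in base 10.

596

x = 01001010110
bit 1 is currently 1; toggle it via x ^ (1 << 1) = x ^ 2
→ 01001010100 = 596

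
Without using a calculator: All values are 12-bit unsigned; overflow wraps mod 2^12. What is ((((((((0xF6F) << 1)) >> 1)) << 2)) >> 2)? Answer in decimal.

0xF6F = 111101101111
→ << 1 (mod 2^12) → 111011011110 = 3806
→ >> 1 → 011101101111 = 1903
→ << 2 (mod 2^12) → 110110111100 = 3516
→ >> 2 → 001101101111 = 879

879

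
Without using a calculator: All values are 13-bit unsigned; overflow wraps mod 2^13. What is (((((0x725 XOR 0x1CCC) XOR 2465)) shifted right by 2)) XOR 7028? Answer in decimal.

8166

0x725 = 0011100100101
0x1CCC = 1110011001100
→ XOR → 1101111101001 = 7145
2465 = 0100110100001
→ XOR → 1001001001000 = 4680
→ shifted right by 2 → 0010010010010 = 1170
7028 = 1101101110100
→ XOR → 1111111100110 = 8166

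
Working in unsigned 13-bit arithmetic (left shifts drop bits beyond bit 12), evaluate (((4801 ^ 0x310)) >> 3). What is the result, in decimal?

4801 = 1001011000001
0x310 = 0001100010000
→ ^ → 1000111010001 = 4561
→ >> 3 → 0001000111010 = 570

570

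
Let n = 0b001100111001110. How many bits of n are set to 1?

8

n = 1100111001110
Count the 1s: 1 + 1 + 1 + 1 + 1 + 1 + 1 + 1 = 8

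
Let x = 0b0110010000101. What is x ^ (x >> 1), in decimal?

x = 110010000101 = 3205
x>>1 = 011001000010
XOR  = 101011000111 = 2759
(x ^ (x >> 1) gives the standard binary-reflected Gray code of x.)

2759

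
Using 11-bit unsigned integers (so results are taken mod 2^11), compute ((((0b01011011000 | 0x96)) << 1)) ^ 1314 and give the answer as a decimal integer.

158

0b01011011000 = 01011011000
0x96 = 00010010110
→ | → 01011011110 = 734
→ << 1 (mod 2^11) → 10110111100 = 1468
1314 = 10100100010
→ ^ → 00010011110 = 158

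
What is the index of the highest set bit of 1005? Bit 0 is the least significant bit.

9

1005 = 1111101101
The topmost 1 is at position 9 (since 2^9 = 512 ≤ 1005 < 1024).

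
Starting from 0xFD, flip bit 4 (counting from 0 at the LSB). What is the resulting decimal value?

237

x = 011111101
bit 4 is currently 1; toggle it via x ^ (1 << 4) = x ^ 16
→ 011101101 = 237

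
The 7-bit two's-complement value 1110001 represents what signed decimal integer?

pattern = 1110001 (MSB is 1 ⇒ negative)
Invert: 0001110, add 1 → 0001111 = 15, so the value is -15.
(Equivalently: 113 - 2^7 = 113 - 128 = -15.)

-15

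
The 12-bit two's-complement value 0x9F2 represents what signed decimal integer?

-1550

pattern = 100111110010 (MSB is 1 ⇒ negative)
Invert: 011000001101, add 1 → 011000001110 = 1550, so the value is -1550.
(Equivalently: 2546 - 2^12 = 2546 - 4096 = -1550.)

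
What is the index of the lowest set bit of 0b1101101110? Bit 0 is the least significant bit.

1

0b1101101110 = 1101101110
Trailing zeros: 1, so the lowest set bit is bit 1 (value 2).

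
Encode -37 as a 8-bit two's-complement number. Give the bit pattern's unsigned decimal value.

219

37 in 8 bits: 00100101
Invert: 11011010
Add 1:  11011011 = 219
(Check: 2^8 - 37 = 256 - 37 = 219.)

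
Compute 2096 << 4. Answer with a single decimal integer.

33536

2096 = 0000100000110000
shift left by 4 → 1000001100000000 = 33536
(equivalently, 2096 × 2^4 = 2096 × 16)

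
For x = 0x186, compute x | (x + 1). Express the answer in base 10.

391

x = 110000110 = 390
x + 1 = 110000111
OR    = 110000111 = 391
(x | (x + 1) sets the lowest cleared bit.)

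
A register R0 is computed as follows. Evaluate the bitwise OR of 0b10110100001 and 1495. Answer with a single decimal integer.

1527

a = 10110100001
1495 = 10111010111
 OR → 10111110111 = 1527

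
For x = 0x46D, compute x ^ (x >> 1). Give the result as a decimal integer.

1627

x = 10001101101 = 1133
x>>1 = 01000110110
XOR  = 11001011011 = 1627
(x ^ (x >> 1) gives the standard binary-reflected Gray code of x.)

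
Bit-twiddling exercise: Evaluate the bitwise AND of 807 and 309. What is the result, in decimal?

293

807 = 1100100111
309 = 0100110101
AND → 0100100101 = 293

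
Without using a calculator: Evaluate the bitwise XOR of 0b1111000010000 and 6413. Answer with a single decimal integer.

1821

a = 1111000010000
6413 = 1100100001101
XOR → 0011100011101 = 1821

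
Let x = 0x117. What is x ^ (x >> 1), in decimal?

412

x = 100010111 = 279
x>>1 = 010001011
XOR  = 110011100 = 412
(x ^ (x >> 1) gives the standard binary-reflected Gray code of x.)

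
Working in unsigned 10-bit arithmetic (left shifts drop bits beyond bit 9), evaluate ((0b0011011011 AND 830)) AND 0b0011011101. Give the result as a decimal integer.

0b0011011011 = 0011011011
830 = 1100111110
→ AND → 0000011010 = 26
0b0011011101 = 0011011101
→ AND → 0000011000 = 24

24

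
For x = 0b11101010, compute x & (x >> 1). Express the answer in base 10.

96

x = 11101010 = 234
x>>1 = 01110101
AND  = 01100000 = 96
(x & (x >> 1) has a 1 wherever x has two consecutive 1 bits.)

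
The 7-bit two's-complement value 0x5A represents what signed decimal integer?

pattern = 1011010 (MSB is 1 ⇒ negative)
Invert: 0100101, add 1 → 0100110 = 38, so the value is -38.
(Equivalently: 90 - 2^7 = 90 - 128 = -38.)

-38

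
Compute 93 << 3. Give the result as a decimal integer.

744

93 = 0001011101
shift left by 3 → 1011101000 = 744
(equivalently, 93 × 2^3 = 93 × 8)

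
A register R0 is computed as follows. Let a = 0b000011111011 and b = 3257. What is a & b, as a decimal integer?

a = 000011111011
3257 = 110010111001
AND → 000010111001 = 185

185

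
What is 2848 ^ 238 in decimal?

3022

2848 = 101100100000
238 = 000011101110
XOR → 101111001110 = 3022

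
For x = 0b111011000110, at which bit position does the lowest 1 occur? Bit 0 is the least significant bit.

1

0b111011000110 = 111011000110
Trailing zeros: 1, so the lowest set bit is bit 1 (value 2).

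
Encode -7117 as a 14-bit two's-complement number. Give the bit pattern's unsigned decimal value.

9267

7117 in 14 bits: 01101111001101
Invert: 10010000110010
Add 1:  10010000110011 = 9267
(Check: 2^14 - 7117 = 16384 - 7117 = 9267.)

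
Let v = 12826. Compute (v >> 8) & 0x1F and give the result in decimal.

18

v = 11001000011010
Shift right by 8: 110010
Mask low 5 bits: 10010 = 18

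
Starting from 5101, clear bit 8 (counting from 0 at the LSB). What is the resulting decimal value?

x = 01001111101101
bit 8 is currently 1; clear it via x & ~(1 << 8) = x & ~256
→ 01001011101101 = 4845

4845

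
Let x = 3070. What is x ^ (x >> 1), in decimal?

x = 101111111110 = 3070
x>>1 = 010111111111
XOR  = 111000000001 = 3585
(x ^ (x >> 1) gives the standard binary-reflected Gray code of x.)

3585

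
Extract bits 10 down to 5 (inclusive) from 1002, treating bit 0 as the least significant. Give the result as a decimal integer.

v = 001111101010
Shift right by 5: 0011111
Mask low 6 bits: 011111 = 31

31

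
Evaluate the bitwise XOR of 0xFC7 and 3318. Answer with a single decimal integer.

817

0xFC7 = 111111000111
3318 = 110011110110
XOR → 001100110001 = 817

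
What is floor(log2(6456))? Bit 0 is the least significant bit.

6456 = 1100100111000
The topmost 1 is at position 12 (since 2^12 = 4096 ≤ 6456 < 8192).

12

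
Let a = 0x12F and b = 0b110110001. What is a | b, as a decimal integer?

447

0x12F = 100101111
b = 110110001
 OR → 110111111 = 447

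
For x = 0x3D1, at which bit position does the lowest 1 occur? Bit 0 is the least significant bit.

0

0x3D1 = 1111010001
Trailing zeros: 0, so the lowest set bit is bit 0 (value 1).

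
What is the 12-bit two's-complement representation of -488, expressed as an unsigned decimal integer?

3608

488 in 12 bits: 000111101000
Invert: 111000010111
Add 1:  111000011000 = 3608
(Check: 2^12 - 488 = 4096 - 488 = 3608.)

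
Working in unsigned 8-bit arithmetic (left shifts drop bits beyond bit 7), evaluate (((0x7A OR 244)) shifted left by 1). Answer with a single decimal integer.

252

0x7A = 01111010
244 = 11110100
→ OR → 11111110 = 254
→ shifted left by 1 (mod 2^8) → 11111100 = 252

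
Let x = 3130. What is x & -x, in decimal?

x = 110000111010 = 3130
-x (two's complement) = …001111000110
AND   = 000000000010 = 2
(x & -x isolates the lowest set bit of x.)

2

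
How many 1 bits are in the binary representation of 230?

230 = 11100110
Count the 1s: 1 + 1 + 1 + 1 + 1 = 5

5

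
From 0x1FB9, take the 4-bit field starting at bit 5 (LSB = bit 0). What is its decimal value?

v = 1111110111001
Shift right by 5: 11111101
Mask low 4 bits: 1101 = 13

13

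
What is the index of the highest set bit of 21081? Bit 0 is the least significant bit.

21081 = 101001001011001
The topmost 1 is at position 14 (since 2^14 = 16384 ≤ 21081 < 32768).

14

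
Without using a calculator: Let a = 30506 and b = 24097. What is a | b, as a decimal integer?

30506 = 111011100101010
24097 = 101111000100001
 OR → 111111100101011 = 32555

32555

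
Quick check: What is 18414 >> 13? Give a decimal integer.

18414 = 100011111101110
shift right by 13 → 000000000000010 = 2
(equivalently, floor(18414 / 8192))

2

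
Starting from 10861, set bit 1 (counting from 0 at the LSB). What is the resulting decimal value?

10863

x = 10101001101101
bit 1 is currently 0; set it via x | (1 << 1) = x | 2
→ 10101001101111 = 10863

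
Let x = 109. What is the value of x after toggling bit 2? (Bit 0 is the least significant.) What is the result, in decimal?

105

x = 01101101
bit 2 is currently 1; toggle it via x ^ (1 << 2) = x ^ 4
→ 01101001 = 105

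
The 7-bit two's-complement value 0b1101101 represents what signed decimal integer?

pattern = 1101101 (MSB is 1 ⇒ negative)
Invert: 0010010, add 1 → 0010011 = 19, so the value is -19.
(Equivalently: 109 - 2^7 = 109 - 128 = -19.)

-19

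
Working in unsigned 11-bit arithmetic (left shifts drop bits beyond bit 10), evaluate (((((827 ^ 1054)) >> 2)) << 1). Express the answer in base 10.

914

827 = 01100111011
1054 = 10000011110
→ ^ → 11100100101 = 1829
→ >> 2 → 00111001001 = 457
→ << 1 (mod 2^11) → 01110010010 = 914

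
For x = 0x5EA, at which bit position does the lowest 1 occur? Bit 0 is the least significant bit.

1

0x5EA = 10111101010
Trailing zeros: 1, so the lowest set bit is bit 1 (value 2).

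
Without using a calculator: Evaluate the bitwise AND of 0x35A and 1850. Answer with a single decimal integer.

794

0x35A = 01101011010
1850 = 11100111010
AND → 01100011010 = 794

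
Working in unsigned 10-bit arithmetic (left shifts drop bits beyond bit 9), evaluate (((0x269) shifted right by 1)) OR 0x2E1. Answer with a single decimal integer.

1013

0x269 = 1001101001
→ shifted right by 1 → 0100110100 = 308
0x2E1 = 1011100001
→ OR → 1111110101 = 1013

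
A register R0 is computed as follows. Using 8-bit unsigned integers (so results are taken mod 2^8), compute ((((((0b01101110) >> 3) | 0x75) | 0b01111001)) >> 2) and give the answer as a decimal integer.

31

0b01101110 = 01101110
→ >> 3 → 00001101 = 13
0x75 = 01110101
→ | → 01111101 = 125
0b01111001 = 01111001
→ | → 01111101 = 125
→ >> 2 → 00011111 = 31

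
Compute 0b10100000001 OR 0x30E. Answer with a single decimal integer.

1807

a = 10100000001
0x30E = 01100001110
 OR → 11100001111 = 1807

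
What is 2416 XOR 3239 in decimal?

1495

2416 = 100101110000
3239 = 110010100111
XOR → 010111010111 = 1495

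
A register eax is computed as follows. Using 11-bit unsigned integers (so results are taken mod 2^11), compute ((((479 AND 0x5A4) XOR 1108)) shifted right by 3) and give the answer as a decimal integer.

186

479 = 00111011111
0x5A4 = 10110100100
→ AND → 00110000100 = 388
1108 = 10001010100
→ XOR → 10111010000 = 1488
→ shifted right by 3 → 00010111010 = 186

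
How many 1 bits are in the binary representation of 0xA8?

3

0xA8 = 10101000
Count the 1s: 1 + 1 + 1 = 3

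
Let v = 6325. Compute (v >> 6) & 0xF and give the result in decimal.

v = 1100010110101
Shift right by 6: 1100010
Mask low 4 bits: 0010 = 2

2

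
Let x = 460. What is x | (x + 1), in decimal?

461

x = 111001100 = 460
x + 1 = 111001101
OR    = 111001101 = 461
(x | (x + 1) sets the lowest cleared bit.)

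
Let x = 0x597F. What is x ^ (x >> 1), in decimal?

30144

x = 101100101111111 = 22911
x>>1 = 010110010111111
XOR  = 111010111000000 = 30144
(x ^ (x >> 1) gives the standard binary-reflected Gray code of x.)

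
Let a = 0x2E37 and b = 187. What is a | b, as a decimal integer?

0x2E37 = 10111000110111
187 = 00000010111011
 OR → 10111010111111 = 11967

11967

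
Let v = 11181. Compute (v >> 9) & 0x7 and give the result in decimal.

5

v = 10101110101101
Shift right by 9: 10101
Mask low 3 bits: 101 = 5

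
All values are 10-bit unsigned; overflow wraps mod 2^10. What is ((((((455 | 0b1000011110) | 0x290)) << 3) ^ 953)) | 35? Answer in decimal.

355

455 = 0111000111
0b1000011110 = 1000011110
→ | → 1111011111 = 991
0x290 = 1010010000
→ | → 1111011111 = 991
→ << 3 (mod 2^10) → 1011111000 = 760
953 = 1110111001
→ ^ → 0101000001 = 321
35 = 0000100011
→ | → 0101100011 = 355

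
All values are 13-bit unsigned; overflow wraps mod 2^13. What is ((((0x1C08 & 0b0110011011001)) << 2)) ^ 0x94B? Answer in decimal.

0x1C08 = 1110000001000
0b0110011011001 = 0110011011001
→ & → 0110000001000 = 3080
→ << 2 (mod 2^13) → 1000000100000 = 4128
0x94B = 0100101001011
→ ^ → 1100101101011 = 6507

6507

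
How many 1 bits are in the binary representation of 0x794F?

0x794F = 111100101001111
Count the 1s: 1 + 1 + 1 + 1 + 1 + 1 + 1 + 1 + 1 + 1 = 10

10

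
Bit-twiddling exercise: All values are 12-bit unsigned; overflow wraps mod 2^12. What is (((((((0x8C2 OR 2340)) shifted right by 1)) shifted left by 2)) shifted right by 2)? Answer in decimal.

243

0x8C2 = 100011000010
2340 = 100100100100
→ OR → 100111100110 = 2534
→ shifted right by 1 → 010011110011 = 1267
→ shifted left by 2 (mod 2^12) → 001111001100 = 972
→ shifted right by 2 → 000011110011 = 243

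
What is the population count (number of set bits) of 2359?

2359 = 100100110111
Count the 1s: 1 + 1 + 1 + 1 + 1 + 1 + 1 = 7

7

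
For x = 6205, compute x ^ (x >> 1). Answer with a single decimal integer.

x = 1100000111101 = 6205
x>>1 = 0110000011110
XOR  = 1010000100011 = 5155
(x ^ (x >> 1) gives the standard binary-reflected Gray code of x.)

5155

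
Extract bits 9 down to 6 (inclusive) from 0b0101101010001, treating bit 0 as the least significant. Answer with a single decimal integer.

v = 0101101010001
Shift right by 6: 0101101
Mask low 4 bits: 1101 = 13

13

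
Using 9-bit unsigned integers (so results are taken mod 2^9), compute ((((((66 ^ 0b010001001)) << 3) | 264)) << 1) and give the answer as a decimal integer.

66 = 001000010
0b010001001 = 010001001
→ ^ → 011001011 = 203
→ << 3 (mod 2^9) → 001011000 = 88
264 = 100001000
→ | → 101011000 = 344
→ << 1 (mod 2^9) → 010110000 = 176

176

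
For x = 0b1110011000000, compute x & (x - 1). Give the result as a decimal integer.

7296

x = 1110011000000 = 7360
x - 1 = 1110010111111
AND   = 1110010000000 = 7296
(x & (x - 1) clears the lowest set bit of x.)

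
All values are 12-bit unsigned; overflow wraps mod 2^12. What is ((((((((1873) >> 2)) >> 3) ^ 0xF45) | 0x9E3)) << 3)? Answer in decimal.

1873 = 011101010001
→ >> 2 → 000111010100 = 468
→ >> 3 → 000000111010 = 58
0xF45 = 111101000101
→ ^ → 111101111111 = 3967
0x9E3 = 100111100011
→ | → 111111111111 = 4095
→ << 3 (mod 2^12) → 111111111000 = 4088

4088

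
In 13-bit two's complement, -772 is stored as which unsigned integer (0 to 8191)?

772 in 13 bits: 0001100000100
Invert: 1110011111011
Add 1:  1110011111100 = 7420
(Check: 2^13 - 772 = 8192 - 772 = 7420.)

7420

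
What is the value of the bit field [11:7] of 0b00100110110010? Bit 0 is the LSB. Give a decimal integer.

v = 00100110110010
Shift right by 7: 0010011
Mask low 5 bits: 10011 = 19

19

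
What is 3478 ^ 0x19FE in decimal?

3478 = 0110110010110
0x19FE = 1100111111110
XOR → 1010001101000 = 5224

5224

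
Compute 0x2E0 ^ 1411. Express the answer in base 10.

1891

0x2E0 = 01011100000
1411 = 10110000011
XOR → 11101100011 = 1891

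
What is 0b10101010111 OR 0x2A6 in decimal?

a = 10101010111
0x2A6 = 01010100110
 OR → 11111110111 = 2039

2039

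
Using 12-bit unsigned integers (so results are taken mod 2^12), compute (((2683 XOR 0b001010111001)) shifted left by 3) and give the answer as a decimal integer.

1552

2683 = 101001111011
0b001010111001 = 001010111001
→ XOR → 100011000010 = 2242
→ shifted left by 3 (mod 2^12) → 011000010000 = 1552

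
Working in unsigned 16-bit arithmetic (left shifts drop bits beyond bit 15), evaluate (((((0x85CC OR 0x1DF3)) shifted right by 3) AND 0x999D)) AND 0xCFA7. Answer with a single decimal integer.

389

0x85CC = 1000010111001100
0x1DF3 = 0001110111110011
→ OR → 1001110111111111 = 40447
→ shifted right by 3 → 0001001110111111 = 5055
0x999D = 1001100110011101
→ AND → 0001000110011101 = 4509
0xCFA7 = 1100111110100111
→ AND → 0000000110000101 = 389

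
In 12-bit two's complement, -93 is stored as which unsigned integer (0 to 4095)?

4003

93 in 12 bits: 000001011101
Invert: 111110100010
Add 1:  111110100011 = 4003
(Check: 2^12 - 93 = 4096 - 93 = 4003.)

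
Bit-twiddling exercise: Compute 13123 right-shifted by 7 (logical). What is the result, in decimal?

102

13123 = 11001101000011
shift right by 7 → 00000001100110 = 102
(equivalently, floor(13123 / 128))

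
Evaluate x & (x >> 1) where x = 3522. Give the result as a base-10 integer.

1216

x = 110111000010 = 3522
x>>1 = 011011100001
AND  = 010011000000 = 1216
(x & (x >> 1) has a 1 wherever x has two consecutive 1 bits.)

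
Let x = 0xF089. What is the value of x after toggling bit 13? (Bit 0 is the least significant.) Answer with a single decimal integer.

53385

x = 1111000010001001
bit 13 is currently 1; toggle it via x ^ (1 << 13) = x ^ 8192
→ 1101000010001001 = 53385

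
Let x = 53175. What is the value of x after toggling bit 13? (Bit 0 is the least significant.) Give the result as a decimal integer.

x = 1100111110110111
bit 13 is currently 0; toggle it via x ^ (1 << 13) = x ^ 8192
→ 1110111110110111 = 61367

61367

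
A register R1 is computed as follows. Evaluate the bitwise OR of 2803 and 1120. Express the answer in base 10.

3827

2803 = 101011110011
1120 = 010001100000
 OR → 111011110011 = 3827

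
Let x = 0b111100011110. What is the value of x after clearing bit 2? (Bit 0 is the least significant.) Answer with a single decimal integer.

x = 111100011110
bit 2 is currently 1; clear it via x & ~(1 << 2) = x & ~4
→ 111100011010 = 3866

3866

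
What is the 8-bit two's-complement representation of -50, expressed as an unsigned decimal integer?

206

50 in 8 bits: 00110010
Invert: 11001101
Add 1:  11001110 = 206
(Check: 2^8 - 50 = 256 - 50 = 206.)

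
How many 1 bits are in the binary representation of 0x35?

4

0x35 = 110101
Count the 1s: 1 + 1 + 1 + 1 = 4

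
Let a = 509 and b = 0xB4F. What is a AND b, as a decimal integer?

333

509 = 000111111101
0xB4F = 101101001111
AND → 000101001101 = 333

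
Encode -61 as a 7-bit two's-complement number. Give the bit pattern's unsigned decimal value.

67

61 in 7 bits: 0111101
Invert: 1000010
Add 1:  1000011 = 67
(Check: 2^7 - 61 = 128 - 61 = 67.)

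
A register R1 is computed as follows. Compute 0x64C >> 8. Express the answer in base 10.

6

0x64C = 11001001100
shift right by 8 → 00000000110 = 6
(equivalently, floor(1612 / 256))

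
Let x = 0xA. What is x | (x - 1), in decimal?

11

x = 1010 = 10
x - 1 = 1001
OR    = 1011 = 11
(x | (x - 1) sets all bits below the lowest set bit.)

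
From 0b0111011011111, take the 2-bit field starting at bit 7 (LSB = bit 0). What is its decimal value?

v = 0111011011111
Shift right by 7: 011101
Mask low 2 bits: 01 = 1

1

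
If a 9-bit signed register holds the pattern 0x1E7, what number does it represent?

-25

pattern = 111100111 (MSB is 1 ⇒ negative)
Invert: 000011000, add 1 → 000011001 = 25, so the value is -25.
(Equivalently: 487 - 2^9 = 487 - 512 = -25.)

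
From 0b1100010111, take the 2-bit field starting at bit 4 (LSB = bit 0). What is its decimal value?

1

v = 1100010111
Shift right by 4: 110001
Mask low 2 bits: 01 = 1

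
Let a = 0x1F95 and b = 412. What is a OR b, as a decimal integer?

8093

0x1F95 = 1111110010101
412 = 0000110011100
 OR → 1111110011101 = 8093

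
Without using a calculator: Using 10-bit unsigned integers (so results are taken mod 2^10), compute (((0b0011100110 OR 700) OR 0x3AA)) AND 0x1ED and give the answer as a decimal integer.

492

0b0011100110 = 0011100110
700 = 1010111100
→ OR → 1011111110 = 766
0x3AA = 1110101010
→ OR → 1111111110 = 1022
0x1ED = 0111101101
→ AND → 0111101100 = 492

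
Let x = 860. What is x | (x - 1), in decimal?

x = 1101011100 = 860
x - 1 = 1101011011
OR    = 1101011111 = 863
(x | (x - 1) sets all bits below the lowest set bit.)

863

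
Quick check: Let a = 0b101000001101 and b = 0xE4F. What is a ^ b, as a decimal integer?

a = 101000001101
0xE4F = 111001001111
XOR → 010001000010 = 1090

1090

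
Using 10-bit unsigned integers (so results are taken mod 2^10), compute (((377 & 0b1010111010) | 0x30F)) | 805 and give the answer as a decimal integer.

377 = 0101111001
0b1010111010 = 1010111010
→ & → 0000111000 = 56
0x30F = 1100001111
→ | → 1100111111 = 831
805 = 1100100101
→ | → 1100111111 = 831

831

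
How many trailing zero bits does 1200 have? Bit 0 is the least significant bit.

1200 = 10010110000
Trailing zeros: 4, so the lowest set bit is bit 4 (value 16).

4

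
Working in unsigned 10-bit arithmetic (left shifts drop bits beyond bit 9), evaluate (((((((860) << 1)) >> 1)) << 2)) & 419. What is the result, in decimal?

288

860 = 1101011100
→ << 1 (mod 2^10) → 1010111000 = 696
→ >> 1 → 0101011100 = 348
→ << 2 (mod 2^10) → 0101110000 = 368
419 = 0110100011
→ & → 0100100000 = 288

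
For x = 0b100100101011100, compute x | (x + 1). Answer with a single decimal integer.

18781

x = 100100101011100 = 18780
x + 1 = 100100101011101
OR    = 100100101011101 = 18781
(x | (x + 1) sets the lowest cleared bit.)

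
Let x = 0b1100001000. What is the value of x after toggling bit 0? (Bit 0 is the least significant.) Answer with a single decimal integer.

777

x = 1100001000
bit 0 is currently 0; toggle it via x ^ (1 << 0) = x ^ 1
→ 1100001001 = 777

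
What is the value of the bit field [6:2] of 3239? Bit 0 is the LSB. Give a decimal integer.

9

v = 110010100111
Shift right by 2: 1100101001
Mask low 5 bits: 01001 = 9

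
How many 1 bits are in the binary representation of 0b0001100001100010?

n = 1100001100010
Count the 1s: 1 + 1 + 1 + 1 + 1 = 5

5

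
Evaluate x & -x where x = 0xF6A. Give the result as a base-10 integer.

2

x = 111101101010 = 3946
-x (two's complement) = …000010010110
AND   = 000000000010 = 2
(x & -x isolates the lowest set bit of x.)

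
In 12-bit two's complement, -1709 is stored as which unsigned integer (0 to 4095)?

1709 in 12 bits: 011010101101
Invert: 100101010010
Add 1:  100101010011 = 2387
(Check: 2^12 - 1709 = 4096 - 1709 = 2387.)

2387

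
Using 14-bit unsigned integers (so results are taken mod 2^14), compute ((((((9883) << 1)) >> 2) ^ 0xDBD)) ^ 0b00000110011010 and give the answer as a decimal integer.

3946

9883 = 10011010011011
→ << 1 (mod 2^14) → 00110100110110 = 3382
→ >> 2 → 00001101001101 = 845
0xDBD = 00110110111101
→ ^ → 00111011110000 = 3824
0b00000110011010 = 00000110011010
→ ^ → 00111101101010 = 3946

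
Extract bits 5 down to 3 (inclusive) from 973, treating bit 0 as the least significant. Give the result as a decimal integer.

1

v = 1111001101
Shift right by 3: 1111001
Mask low 3 bits: 001 = 1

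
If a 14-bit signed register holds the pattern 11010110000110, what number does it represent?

pattern = 11010110000110 (MSB is 1 ⇒ negative)
Invert: 00101001111001, add 1 → 00101001111010 = 2682, so the value is -2682.
(Equivalently: 13702 - 2^14 = 13702 - 16384 = -2682.)

-2682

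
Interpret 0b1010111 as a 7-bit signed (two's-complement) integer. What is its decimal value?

pattern = 1010111 (MSB is 1 ⇒ negative)
Invert: 0101000, add 1 → 0101001 = 41, so the value is -41.
(Equivalently: 87 - 2^7 = 87 - 128 = -41.)

-41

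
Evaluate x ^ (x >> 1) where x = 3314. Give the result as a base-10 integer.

2699

x = 110011110010 = 3314
x>>1 = 011001111001
XOR  = 101010001011 = 2699
(x ^ (x >> 1) gives the standard binary-reflected Gray code of x.)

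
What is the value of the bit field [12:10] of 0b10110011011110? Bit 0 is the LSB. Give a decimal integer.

v = 10110011011110
Shift right by 10: 1011
Mask low 3 bits: 011 = 3

3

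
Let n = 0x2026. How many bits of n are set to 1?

4

0x2026 = 10000000100110
Count the 1s: 1 + 1 + 1 + 1 = 4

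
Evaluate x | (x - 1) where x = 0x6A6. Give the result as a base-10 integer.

x = 11010100110 = 1702
x - 1 = 11010100101
OR    = 11010100111 = 1703
(x | (x - 1) sets all bits below the lowest set bit.)

1703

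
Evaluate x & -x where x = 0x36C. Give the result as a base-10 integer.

4

x = 1101101100 = 876
-x (two's complement) = …0010010100
AND   = 0000000100 = 4
(x & -x isolates the lowest set bit of x.)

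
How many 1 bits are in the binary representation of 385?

3

385 = 110000001
Count the 1s: 1 + 1 + 1 = 3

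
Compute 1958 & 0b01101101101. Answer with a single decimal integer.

804

1958 = 11110100110
b = 01101101101
AND → 01100100100 = 804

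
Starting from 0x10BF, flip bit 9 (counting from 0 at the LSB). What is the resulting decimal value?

4799

x = 1000010111111
bit 9 is currently 0; toggle it via x ^ (1 << 9) = x ^ 512
→ 1001010111111 = 4799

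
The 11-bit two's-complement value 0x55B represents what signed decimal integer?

pattern = 10101011011 (MSB is 1 ⇒ negative)
Invert: 01010100100, add 1 → 01010100101 = 677, so the value is -677.
(Equivalently: 1371 - 2^11 = 1371 - 2048 = -677.)

-677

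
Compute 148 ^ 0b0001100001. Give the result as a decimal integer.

148 = 10010100
b = 01100001
XOR → 11110101 = 245

245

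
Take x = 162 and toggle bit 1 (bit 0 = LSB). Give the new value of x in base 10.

x = 10100010
bit 1 is currently 1; toggle it via x ^ (1 << 1) = x ^ 2
→ 10100000 = 160

160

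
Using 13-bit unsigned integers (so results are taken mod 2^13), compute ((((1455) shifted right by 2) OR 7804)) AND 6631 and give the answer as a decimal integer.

6503

1455 = 0010110101111
→ shifted right by 2 → 0000101101011 = 363
7804 = 1111001111100
→ OR → 1111101111111 = 8063
6631 = 1100111100111
→ AND → 1100101100111 = 6503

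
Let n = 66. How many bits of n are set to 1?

2

66 = 1000010
Count the 1s: 1 + 1 = 2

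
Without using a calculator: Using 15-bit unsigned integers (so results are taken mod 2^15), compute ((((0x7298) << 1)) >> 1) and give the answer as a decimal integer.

12952

0x7298 = 111001010011000
→ << 1 (mod 2^15) → 110010100110000 = 25904
→ >> 1 → 011001010011000 = 12952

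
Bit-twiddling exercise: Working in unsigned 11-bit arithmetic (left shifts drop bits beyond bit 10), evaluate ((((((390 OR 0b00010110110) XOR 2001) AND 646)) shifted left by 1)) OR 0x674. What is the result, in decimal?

1660

390 = 00110000110
0b00010110110 = 00010110110
→ OR → 00110110110 = 438
2001 = 11111010001
→ XOR → 11001100111 = 1639
646 = 01010000110
→ AND → 01000000110 = 518
→ shifted left by 1 (mod 2^11) → 10000001100 = 1036
0x674 = 11001110100
→ OR → 11001111100 = 1660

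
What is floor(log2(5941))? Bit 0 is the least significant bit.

5941 = 1011100110101
The topmost 1 is at position 12 (since 2^12 = 4096 ≤ 5941 < 8192).

12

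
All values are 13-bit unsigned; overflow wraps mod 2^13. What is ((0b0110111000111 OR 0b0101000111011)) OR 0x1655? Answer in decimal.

0b0110111000111 = 0110111000111
0b0101000111011 = 0101000111011
→ OR → 0111111111111 = 4095
0x1655 = 1011001010101
→ OR → 1111111111111 = 8191

8191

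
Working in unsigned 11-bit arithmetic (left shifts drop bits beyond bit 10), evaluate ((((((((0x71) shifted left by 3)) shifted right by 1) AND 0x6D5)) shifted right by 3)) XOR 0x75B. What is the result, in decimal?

1859

0x71 = 00001110001
→ shifted left by 3 (mod 2^11) → 01110001000 = 904
→ shifted right by 1 → 00111000100 = 452
0x6D5 = 11011010101
→ AND → 00011000100 = 196
→ shifted right by 3 → 00000011000 = 24
0x75B = 11101011011
→ XOR → 11101000011 = 1859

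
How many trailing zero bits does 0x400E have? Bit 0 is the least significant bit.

1

0x400E = 100000000001110
Trailing zeros: 1, so the lowest set bit is bit 1 (value 2).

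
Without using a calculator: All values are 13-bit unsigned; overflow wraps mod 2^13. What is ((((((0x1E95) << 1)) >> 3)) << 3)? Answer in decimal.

0x1E95 = 1111010010101
→ << 1 (mod 2^13) → 1110100101010 = 7466
→ >> 3 → 0001110100101 = 933
→ << 3 (mod 2^13) → 1110100101000 = 7464

7464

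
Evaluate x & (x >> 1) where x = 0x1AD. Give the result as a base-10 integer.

x = 110101101 = 429
x>>1 = 011010110
AND  = 010000100 = 132
(x & (x >> 1) has a 1 wherever x has two consecutive 1 bits.)

132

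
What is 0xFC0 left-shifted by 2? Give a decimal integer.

16128

0xFC0 = 00111111000000
shift left by 2 → 11111100000000 = 16128
(equivalently, 4032 × 2^2 = 4032 × 4)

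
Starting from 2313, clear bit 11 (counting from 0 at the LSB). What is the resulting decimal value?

265

x = 100100001001
bit 11 is currently 1; clear it via x & ~(1 << 11) = x & ~2048
→ 000100001001 = 265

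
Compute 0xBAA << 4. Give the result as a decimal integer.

47776

0xBAA = 0000101110101010
shift left by 4 → 1011101010100000 = 47776
(equivalently, 2986 × 2^4 = 2986 × 16)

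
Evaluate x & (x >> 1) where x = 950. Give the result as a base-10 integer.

402

x = 1110110110 = 950
x>>1 = 0111011011
AND  = 0110010010 = 402
(x & (x >> 1) has a 1 wherever x has two consecutive 1 bits.)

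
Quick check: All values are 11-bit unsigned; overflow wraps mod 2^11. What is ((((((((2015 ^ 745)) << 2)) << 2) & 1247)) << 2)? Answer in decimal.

256

2015 = 11111011111
745 = 01011101001
→ ^ → 10100110110 = 1334
→ << 2 (mod 2^11) → 10011011000 = 1240
→ << 2 (mod 2^11) → 01101100000 = 864
1247 = 10011011111
→ & → 00001000000 = 64
→ << 2 (mod 2^11) → 00100000000 = 256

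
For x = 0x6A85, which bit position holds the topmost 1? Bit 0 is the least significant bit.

14

0x6A85 = 110101010000101
The topmost 1 is at position 14 (since 2^14 = 16384 ≤ 27269 < 32768).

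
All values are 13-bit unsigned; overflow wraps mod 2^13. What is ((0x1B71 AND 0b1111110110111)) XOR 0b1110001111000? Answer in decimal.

0x1B71 = 1101101110001
0b1111110110111 = 1111110110111
→ AND → 1101100110001 = 6961
0b1110001111000 = 1110001111000
→ XOR → 0011101001001 = 1865

1865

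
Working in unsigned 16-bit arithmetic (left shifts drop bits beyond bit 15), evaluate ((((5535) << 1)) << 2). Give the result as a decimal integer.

44280

5535 = 0001010110011111
→ << 1 (mod 2^16) → 0010101100111110 = 11070
→ << 2 (mod 2^16) → 1010110011111000 = 44280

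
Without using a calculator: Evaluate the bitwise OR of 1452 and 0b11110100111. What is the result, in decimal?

1452 = 10110101100
b = 11110100111
 OR → 11110101111 = 1967

1967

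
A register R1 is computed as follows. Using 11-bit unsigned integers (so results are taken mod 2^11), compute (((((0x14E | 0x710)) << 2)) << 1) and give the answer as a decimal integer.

752

0x14E = 00101001110
0x710 = 11100010000
→ | → 11101011110 = 1886
→ << 2 (mod 2^11) → 10101111000 = 1400
→ << 1 (mod 2^11) → 01011110000 = 752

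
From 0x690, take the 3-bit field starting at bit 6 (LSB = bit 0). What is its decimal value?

v = 011010010000
Shift right by 6: 011010
Mask low 3 bits: 010 = 2

2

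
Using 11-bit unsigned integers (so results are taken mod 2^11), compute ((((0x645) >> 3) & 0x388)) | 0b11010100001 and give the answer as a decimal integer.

0x645 = 11001000101
→ >> 3 → 00011001000 = 200
0x388 = 01110001000
→ & → 00010001000 = 136
0b11010100001 = 11010100001
→ | → 11010101001 = 1705

1705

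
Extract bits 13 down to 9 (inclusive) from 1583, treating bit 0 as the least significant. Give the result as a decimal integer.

v = 00011000101111
Shift right by 9: 00011
Mask low 5 bits: 00011 = 3

3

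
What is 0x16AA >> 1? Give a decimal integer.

2901

0x16AA = 1011010101010
shift right by 1 → 0101101010101 = 2901
(equivalently, floor(5802 / 2))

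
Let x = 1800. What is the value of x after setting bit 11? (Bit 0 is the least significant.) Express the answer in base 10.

3848

x = 011100001000
bit 11 is currently 0; set it via x | (1 << 11) = x | 2048
→ 111100001000 = 3848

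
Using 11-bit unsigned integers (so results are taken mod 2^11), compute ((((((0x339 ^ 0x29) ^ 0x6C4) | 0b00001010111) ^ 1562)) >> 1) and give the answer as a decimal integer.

486

0x339 = 01100111001
0x29 = 00000101001
→ ^ → 01100010000 = 784
0x6C4 = 11011000100
→ ^ → 10111010100 = 1492
0b00001010111 = 00001010111
→ | → 10111010111 = 1495
1562 = 11000011010
→ ^ → 01111001101 = 973
→ >> 1 → 00111100110 = 486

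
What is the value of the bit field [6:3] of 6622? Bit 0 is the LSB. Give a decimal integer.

v = 1100111011110
Shift right by 3: 1100111011
Mask low 4 bits: 1011 = 11

11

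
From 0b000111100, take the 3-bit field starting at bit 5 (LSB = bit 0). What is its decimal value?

v = 000111100
Shift right by 5: 0001
Mask low 3 bits: 001 = 1

1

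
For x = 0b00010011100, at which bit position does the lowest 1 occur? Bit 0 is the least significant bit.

0b00010011100 = 10011100
Trailing zeros: 2, so the lowest set bit is bit 2 (value 4).

2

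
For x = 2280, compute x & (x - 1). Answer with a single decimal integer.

2272

x = 100011101000 = 2280
x - 1 = 100011100111
AND   = 100011100000 = 2272
(x & (x - 1) clears the lowest set bit of x.)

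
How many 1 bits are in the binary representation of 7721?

7721 = 1111000101001
Count the 1s: 1 + 1 + 1 + 1 + 1 + 1 + 1 = 7

7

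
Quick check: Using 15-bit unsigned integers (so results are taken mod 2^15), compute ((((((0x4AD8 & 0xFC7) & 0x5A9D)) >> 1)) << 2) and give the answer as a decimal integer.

0x4AD8 = 100101011011000
0xFC7 = 000111111000111
→ & → 000101011000000 = 2752
0x5A9D = 101101010011101
→ & → 000101010000000 = 2688
→ >> 1 → 000010101000000 = 1344
→ << 2 (mod 2^15) → 001010100000000 = 5376

5376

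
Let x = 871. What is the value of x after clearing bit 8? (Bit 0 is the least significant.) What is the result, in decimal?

x = 1101100111
bit 8 is currently 1; clear it via x & ~(1 << 8) = x & ~256
→ 1001100111 = 615

615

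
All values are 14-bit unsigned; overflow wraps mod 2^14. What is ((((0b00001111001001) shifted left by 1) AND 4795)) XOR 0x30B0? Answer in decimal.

0b00001111001001 = 00001111001001
→ shifted left by 1 (mod 2^14) → 00011110010010 = 1938
4795 = 01001010111011
→ AND → 00001010010010 = 658
0x30B0 = 11000010110000
→ XOR → 11001000100010 = 12834

12834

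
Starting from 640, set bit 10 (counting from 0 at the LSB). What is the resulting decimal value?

x = 001010000000
bit 10 is currently 0; set it via x | (1 << 10) = x | 1024
→ 011010000000 = 1664

1664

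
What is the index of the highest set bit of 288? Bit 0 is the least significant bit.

288 = 100100000
The topmost 1 is at position 8 (since 2^8 = 256 ≤ 288 < 512).

8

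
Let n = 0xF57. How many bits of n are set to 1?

0xF57 = 111101010111
Count the 1s: 1 + 1 + 1 + 1 + 1 + 1 + 1 + 1 + 1 = 9

9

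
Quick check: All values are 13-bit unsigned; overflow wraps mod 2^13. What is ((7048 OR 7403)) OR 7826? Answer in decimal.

8187

7048 = 1101110001000
7403 = 1110011101011
→ OR → 1111111101011 = 8171
7826 = 1111010010010
→ OR → 1111111111011 = 8187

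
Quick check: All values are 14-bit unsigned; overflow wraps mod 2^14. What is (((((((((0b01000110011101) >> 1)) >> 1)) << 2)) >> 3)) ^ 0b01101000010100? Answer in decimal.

6183

0b01000110011101 = 01000110011101
→ >> 1 → 00100011001110 = 2254
→ >> 1 → 00010001100111 = 1127
→ << 2 (mod 2^14) → 01000110011100 = 4508
→ >> 3 → 00001000110011 = 563
0b01101000010100 = 01101000010100
→ ^ → 01100000100111 = 6183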